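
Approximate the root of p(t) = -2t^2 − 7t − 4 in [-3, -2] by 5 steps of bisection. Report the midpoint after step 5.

midpoint -2.5: p = 1 > 0 → [-3, -2.5]
midpoint -2.75: p = 0.125 > 0 → [-3, -2.75]
midpoint -2.875: p = -0.40625 < 0 → [-2.875, -2.75]
midpoint -2.8125: p = -0.1328 < 0 → [-2.8125, -2.75]
midpoint -2.78125: p = -0.002 < 0 → [-2.78125, -2.75]

-2.78125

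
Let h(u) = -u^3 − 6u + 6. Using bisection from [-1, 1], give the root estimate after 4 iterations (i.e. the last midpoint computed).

m = 0, h(m) = 6 (+); new bracket [0, 1]
m = 0.5, h(m) = 2.875 (+); new bracket [0.5, 1]
m = 0.75, h(m) = 1.078125 (+); new bracket [0.75, 1]
m = 0.875, h(m) = 0.0801 (+); new bracket [0.875, 1]

0.875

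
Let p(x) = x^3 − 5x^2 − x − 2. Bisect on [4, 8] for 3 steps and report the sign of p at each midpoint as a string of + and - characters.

m = 6, p(m) = 28 (+); new bracket [4, 6]
m = 5, p(m) = -7 (−); new bracket [5, 6]
m = 5.5, p(m) = 7.625 (+); new bracket [5, 5.5]

+-+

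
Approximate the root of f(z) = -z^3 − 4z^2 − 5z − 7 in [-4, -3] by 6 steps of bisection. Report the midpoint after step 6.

midpoint -3.5: f = 4.375 > 0 → [-3.5, -3]
midpoint -3.25: f = 1.328125 > 0 → [-3.25, -3]
midpoint -3.125: f = 0.080078 > 0 → [-3.125, -3]
midpoint -3.0625: f = -0.4802 < 0 → [-3.125, -3.0625]
midpoint -3.09375: f = -0.2052 < 0 → [-3.125, -3.09375]
midpoint -3.109375: f = -0.0639 < 0 → [-3.125, -3.109375]

-3.109375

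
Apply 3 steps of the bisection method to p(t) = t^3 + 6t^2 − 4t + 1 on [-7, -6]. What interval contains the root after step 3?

m = -6.5, p(m) = 5.875 (+); new bracket [-7, -6.5]
m = -6.75, p(m) = -6.171875 (−); new bracket [-6.75, -6.5]
m = -6.625, p(m) = 0.068359 (+); new bracket [-6.75, -6.625]

[-6.75, -6.625]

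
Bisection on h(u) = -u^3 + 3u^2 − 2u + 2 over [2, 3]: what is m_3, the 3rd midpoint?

u = 2.5 gives h = 0.125, positive; keep [2.5, 3]
u = 2.75 gives h = -1.609375, negative; keep [2.5, 2.75]
u = 2.625 gives h = -0.666016, negative; keep [2.5, 2.625]

2.625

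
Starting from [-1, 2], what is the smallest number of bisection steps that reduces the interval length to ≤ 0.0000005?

23

Width after n steps is 3/2^n. Need 2^n ≥ 3/0.0000005 = 6000000.
2^22 = 4194304 < 6000000 ≤ 2^23 = 8388608, so n = 23.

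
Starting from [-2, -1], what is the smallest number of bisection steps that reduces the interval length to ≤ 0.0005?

Width after n steps is 1/2^n. Need 2^n ≥ 1/0.0005 = 2000.
2^10 = 1024 < 2000 ≤ 2^11 = 2048, so n = 11.

11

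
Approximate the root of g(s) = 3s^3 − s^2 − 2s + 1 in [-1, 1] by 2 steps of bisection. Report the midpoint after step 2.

-0.5

s = 0 gives g = 1, positive; keep [-1, 0]
s = -0.5 gives g = 1.375, positive; keep [-1, -0.5]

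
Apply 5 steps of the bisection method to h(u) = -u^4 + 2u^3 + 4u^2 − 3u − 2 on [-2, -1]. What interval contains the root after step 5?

h(-1.5) = -0.3125 < 0, so the root lies in [-1.5, -1]
h(-1.25) = 1.652344 > 0, so the root lies in [-1.5, -1.25]
h(-1.375) = 0.913818 > 0, so the root lies in [-1.5, -1.375]
h(-1.4375) = 0.3672 > 0, so the root lies in [-1.5, -1.4375]
h(-1.46875) = 0.0447 > 0, so the root lies in [-1.5, -1.46875]

[-1.5, -1.46875]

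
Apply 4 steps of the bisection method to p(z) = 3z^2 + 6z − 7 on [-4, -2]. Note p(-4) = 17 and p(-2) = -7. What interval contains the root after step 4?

[-2.875, -2.75]

m = -3, p(m) = 2 (+); new bracket [-3, -2]
m = -2.5, p(m) = -3.25 (−); new bracket [-3, -2.5]
m = -2.75, p(m) = -0.8125 (−); new bracket [-3, -2.75]
m = -2.875, p(m) = 0.5469 (+); new bracket [-2.875, -2.75]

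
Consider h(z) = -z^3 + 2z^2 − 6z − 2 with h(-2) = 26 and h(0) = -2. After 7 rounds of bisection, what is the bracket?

z = -1 gives h = 7, positive; keep [-1, 0]
z = -0.5 gives h = 1.625, positive; keep [-0.5, 0]
z = -0.25 gives h = -0.359375, negative; keep [-0.5, -0.25]
z = -0.375 gives h = 0.584, positive; keep [-0.375, -0.25]
z = -0.3125 gives h = 0.1008, positive; keep [-0.3125, -0.25]
z = -0.28125 gives h = -0.132, negative; keep [-0.3125, -0.28125]
z = -0.296875 gives h = -0.0163, negative; keep [-0.3125, -0.296875]

[-0.3125, -0.296875]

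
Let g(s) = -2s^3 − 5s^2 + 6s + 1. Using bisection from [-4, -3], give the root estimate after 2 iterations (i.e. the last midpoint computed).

-3.25

g(-3.5) = 4.5 > 0, so the root lies in [-3.5, -3]
g(-3.25) = -2.65625 < 0, so the root lies in [-3.5, -3.25]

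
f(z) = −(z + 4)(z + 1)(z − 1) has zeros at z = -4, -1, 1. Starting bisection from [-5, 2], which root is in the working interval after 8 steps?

m = -1.5, f(m) = -3.125 (−); new bracket [-5, -1.5]
m = -3.25, f(m) = -7.171875 (−); new bracket [-5, -3.25]
m = -4.125, f(m) = 2.001953 (+); new bracket [-4.125, -3.25]
m = -3.6875, f(m) = -3.9368 (−); new bracket [-4.125, -3.6875]
m = -3.90625, f(m) = -1.3368 (−); new bracket [-4.125, -3.90625]
m = -4.015625, f(m) = 0.2363 (+); new bracket [-4.015625, -3.90625]
m = -3.9609375, f(m) = -0.5738 (−); new bracket [-4.015625, -3.9609375]
m = -3.98828125, f(m) = -0.1747 (−); new bracket [-4.015625, -3.98828125]

-4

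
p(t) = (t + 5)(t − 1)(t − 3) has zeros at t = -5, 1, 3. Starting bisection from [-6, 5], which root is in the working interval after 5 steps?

m = -0.5, p(m) = 23.625 (+); new bracket [-6, -0.5]
m = -3.25, p(m) = 46.484375 (+); new bracket [-6, -3.25]
m = -4.625, p(m) = 16.083984 (+); new bracket [-6, -4.625]
m = -5.3125, p(m) = -16.3977 (−); new bracket [-5.3125, -4.625]
m = -4.96875, p(m) = 1.4864 (+); new bracket [-5.3125, -4.96875]

-5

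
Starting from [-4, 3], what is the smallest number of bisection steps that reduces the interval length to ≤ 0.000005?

Width after n steps is 7/2^n. Need 2^n ≥ 7/0.000005 = 1400000.
2^20 = 1048576 < 1400000 ≤ 2^21 = 2097152, so n = 21.

21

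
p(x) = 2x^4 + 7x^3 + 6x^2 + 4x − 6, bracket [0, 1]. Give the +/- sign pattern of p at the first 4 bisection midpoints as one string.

midpoint 0.5: p = -1.5 < 0 → [0.5, 1]
midpoint 0.75: p = 3.960938 > 0 → [0.5, 0.75]
midpoint 0.625: p = 0.85791 > 0 → [0.5, 0.625]
midpoint 0.5625: p = -0.4055 < 0 → [0.5625, 0.625]

-++-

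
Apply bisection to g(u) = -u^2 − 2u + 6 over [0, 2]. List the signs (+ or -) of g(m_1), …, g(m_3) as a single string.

++-

g(1) = 3 > 0, so the root lies in [1, 2]
g(1.5) = 0.75 > 0, so the root lies in [1.5, 2]
g(1.75) = -0.5625 < 0, so the root lies in [1.5, 1.75]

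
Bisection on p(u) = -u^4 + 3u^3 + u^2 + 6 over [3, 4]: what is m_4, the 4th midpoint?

p(3.5) = -3.1875 < 0, so the root lies in [3, 3.5]
p(3.25) = 7.980469 > 0, so the root lies in [3.25, 3.5]
p(3.375) = 2.974365 > 0, so the root lies in [3.375, 3.5]
p(3.4375) = 0.0456 > 0, so the root lies in [3.4375, 3.5]

3.4375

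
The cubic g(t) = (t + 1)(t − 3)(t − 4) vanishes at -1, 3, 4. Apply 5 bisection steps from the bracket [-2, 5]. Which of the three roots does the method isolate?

g(1.5) = 9.375 > 0, so the root lies in [-2, 1.5]
g(-0.25) = 10.359375 > 0, so the root lies in [-2, -0.25]
g(-1.125) = -2.642578 < 0, so the root lies in [-1.125, -0.25]
g(-0.6875) = 5.4016 > 0, so the root lies in [-1.125, -0.6875]
g(-0.90625) = 1.7967 > 0, so the root lies in [-1.125, -0.90625]

-1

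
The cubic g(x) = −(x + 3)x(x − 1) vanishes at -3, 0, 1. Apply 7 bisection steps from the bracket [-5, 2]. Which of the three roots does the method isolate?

-3

m = -1.5, g(m) = -5.625 (−); new bracket [-5, -1.5]
m = -3.25, g(m) = 3.453125 (+); new bracket [-3.25, -1.5]
m = -2.375, g(m) = -5.009766 (−); new bracket [-3.25, -2.375]
m = -2.8125, g(m) = -2.0105 (−); new bracket [-3.25, -2.8125]
m = -3.03125, g(m) = 0.3819 (+); new bracket [-3.03125, -2.8125]
m = -2.921875, g(m) = -0.8953 (−); new bracket [-3.03125, -2.921875]
m = -2.9765625, g(m) = -0.2774 (−); new bracket [-3.03125, -2.9765625]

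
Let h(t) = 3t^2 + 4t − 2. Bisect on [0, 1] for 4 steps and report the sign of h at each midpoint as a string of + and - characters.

+--+

t = 0.5 gives h = 0.75, positive; keep [0, 0.5]
t = 0.25 gives h = -0.8125, negative; keep [0.25, 0.5]
t = 0.375 gives h = -0.078125, negative; keep [0.375, 0.5]
t = 0.4375 gives h = 0.3242, positive; keep [0.375, 0.4375]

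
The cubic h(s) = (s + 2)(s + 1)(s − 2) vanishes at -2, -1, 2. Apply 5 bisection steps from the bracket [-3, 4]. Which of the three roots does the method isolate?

2

s = 0.5 gives h = -5.625, negative; keep [0.5, 4]
s = 2.25 gives h = 3.453125, positive; keep [0.5, 2.25]
s = 1.375 gives h = -5.009766, negative; keep [1.375, 2.25]
s = 1.8125 gives h = -2.0105, negative; keep [1.8125, 2.25]
s = 2.03125 gives h = 0.3819, positive; keep [1.8125, 2.03125]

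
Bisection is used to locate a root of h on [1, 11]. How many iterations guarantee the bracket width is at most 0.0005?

15

Width after n steps is 10/2^n. Need 2^n ≥ 10/0.0005 = 20000.
2^14 = 16384 < 20000 ≤ 2^15 = 32768, so n = 15.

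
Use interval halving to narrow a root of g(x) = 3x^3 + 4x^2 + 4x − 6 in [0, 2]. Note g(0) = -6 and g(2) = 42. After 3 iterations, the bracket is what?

midpoint 1: g = 5 > 0 → [0, 1]
midpoint 0.5: g = -2.625 < 0 → [0.5, 1]
midpoint 0.75: g = 0.515625 > 0 → [0.5, 0.75]

[0.5, 0.75]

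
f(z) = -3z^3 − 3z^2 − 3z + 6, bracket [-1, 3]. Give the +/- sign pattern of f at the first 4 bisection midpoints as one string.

z = 1 gives f = -3, negative; keep [-1, 1]
z = 0 gives f = 6, positive; keep [0, 1]
z = 0.5 gives f = 3.375, positive; keep [0.5, 1]
z = 0.75 gives f = 0.7969, positive; keep [0.75, 1]

-+++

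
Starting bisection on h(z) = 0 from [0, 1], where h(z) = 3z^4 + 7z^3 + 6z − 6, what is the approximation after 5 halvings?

m = 0.5, h(m) = -1.9375 (−); new bracket [0.5, 1]
m = 0.75, h(m) = 2.402344 (+); new bracket [0.5, 0.75]
m = 0.625, h(m) = -0.083252 (−); new bracket [0.625, 0.75]
m = 0.6875, h(m) = 1.0699 (+); new bracket [0.625, 0.6875]
m = 0.65625, h(m) = 0.4723 (+); new bracket [0.625, 0.65625]

0.65625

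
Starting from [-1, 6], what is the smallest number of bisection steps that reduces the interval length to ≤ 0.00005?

18

Width after n steps is 7/2^n. Need 2^n ≥ 7/0.00005 = 140000.
2^17 = 131072 < 140000 ≤ 2^18 = 262144, so n = 18.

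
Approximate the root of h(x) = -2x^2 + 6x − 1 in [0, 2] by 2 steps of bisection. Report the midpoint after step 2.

m = 1, h(m) = 3 (+); new bracket [0, 1]
m = 0.5, h(m) = 1.5 (+); new bracket [0, 0.5]

0.5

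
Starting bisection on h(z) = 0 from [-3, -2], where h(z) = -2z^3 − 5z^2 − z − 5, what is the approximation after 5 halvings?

h(-2.5) = -2.5 < 0, so the root lies in [-3, -2.5]
h(-2.75) = 1.53125 > 0, so the root lies in [-2.75, -2.5]
h(-2.625) = -0.652344 < 0, so the root lies in [-2.75, -2.625]
h(-2.6875) = 0.396 > 0, so the root lies in [-2.6875, -2.625]
h(-2.65625) = -0.1389 < 0, so the root lies in [-2.6875, -2.65625]

-2.65625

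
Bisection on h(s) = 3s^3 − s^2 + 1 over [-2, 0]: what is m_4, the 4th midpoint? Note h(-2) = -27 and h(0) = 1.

s = -1 gives h = -3, negative; keep [-1, 0]
s = -0.5 gives h = 0.375, positive; keep [-1, -0.5]
s = -0.75 gives h = -0.828125, negative; keep [-0.75, -0.5]
s = -0.625 gives h = -0.123, negative; keep [-0.625, -0.5]

-0.625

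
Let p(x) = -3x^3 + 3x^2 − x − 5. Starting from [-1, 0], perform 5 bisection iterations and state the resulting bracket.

[-0.875, -0.84375]

midpoint -0.5: p = -3.375 < 0 → [-1, -0.5]
midpoint -0.75: p = -1.296875 < 0 → [-1, -0.75]
midpoint -0.875: p = 0.181641 > 0 → [-0.875, -0.75]
midpoint -0.8125: p = -0.5979 < 0 → [-0.875, -0.8125]
midpoint -0.84375: p = -0.2185 < 0 → [-0.875, -0.84375]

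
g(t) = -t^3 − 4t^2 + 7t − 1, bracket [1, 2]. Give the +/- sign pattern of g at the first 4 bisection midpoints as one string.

--+-

m = 1.5, g(m) = -2.875 (−); new bracket [1, 1.5]
m = 1.25, g(m) = -0.453125 (−); new bracket [1, 1.25]
m = 1.125, g(m) = 0.388672 (+); new bracket [1.125, 1.25]
m = 1.1875, g(m) = -0.0027 (−); new bracket [1.125, 1.1875]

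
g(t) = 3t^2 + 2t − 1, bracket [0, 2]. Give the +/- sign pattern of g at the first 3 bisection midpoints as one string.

++-

t = 1 gives g = 4, positive; keep [0, 1]
t = 0.5 gives g = 0.75, positive; keep [0, 0.5]
t = 0.25 gives g = -0.3125, negative; keep [0.25, 0.5]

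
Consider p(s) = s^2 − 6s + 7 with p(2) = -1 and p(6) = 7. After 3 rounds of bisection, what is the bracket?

[4, 4.5]

s = 4 gives p = -1, negative; keep [4, 6]
s = 5 gives p = 2, positive; keep [4, 5]
s = 4.5 gives p = 0.25, positive; keep [4, 4.5]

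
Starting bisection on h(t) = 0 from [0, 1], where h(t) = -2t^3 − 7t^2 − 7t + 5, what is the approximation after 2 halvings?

0.25

t = 0.5 gives h = -0.5, negative; keep [0, 0.5]
t = 0.25 gives h = 2.78125, positive; keep [0.25, 0.5]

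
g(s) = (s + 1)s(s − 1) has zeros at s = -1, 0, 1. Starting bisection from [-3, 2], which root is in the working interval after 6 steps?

s = -0.5 gives g = 0.375, positive; keep [-3, -0.5]
s = -1.75 gives g = -3.609375, negative; keep [-1.75, -0.5]
s = -1.125 gives g = -0.298828, negative; keep [-1.125, -0.5]
s = -0.8125 gives g = 0.2761, positive; keep [-1.125, -0.8125]
s = -0.96875 gives g = 0.0596, positive; keep [-1.125, -0.96875]
s = -1.046875 gives g = -0.1004, negative; keep [-1.046875, -0.96875]

-1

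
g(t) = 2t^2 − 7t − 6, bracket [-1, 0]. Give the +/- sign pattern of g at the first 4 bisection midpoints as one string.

g(-0.5) = -2 < 0, so the root lies in [-1, -0.5]
g(-0.75) = 0.375 > 0, so the root lies in [-0.75, -0.5]
g(-0.625) = -0.84375 < 0, so the root lies in [-0.75, -0.625]
g(-0.6875) = -0.2422 < 0, so the root lies in [-0.75, -0.6875]

-+--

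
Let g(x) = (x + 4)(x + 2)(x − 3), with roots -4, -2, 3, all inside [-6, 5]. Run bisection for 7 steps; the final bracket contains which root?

3

midpoint -0.5: g = -18.375 < 0 → [-0.5, 5]
midpoint 2.25: g = -19.921875 < 0 → [2.25, 5]
midpoint 3.625: g = 26.806641 > 0 → [2.25, 3.625]
midpoint 2.9375: g = -2.1409 < 0 → [2.9375, 3.625]
midpoint 3.28125: g = 10.8152 > 0 → [2.9375, 3.28125]
midpoint 3.109375: g = 3.973 > 0 → [2.9375, 3.109375]
midpoint 3.0234375: g = 0.8269 > 0 → [2.9375, 3.0234375]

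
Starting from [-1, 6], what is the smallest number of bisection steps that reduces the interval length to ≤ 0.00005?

Width after n steps is 7/2^n. Need 2^n ≥ 7/0.00005 = 140000.
2^17 = 131072 < 140000 ≤ 2^18 = 262144, so n = 18.

18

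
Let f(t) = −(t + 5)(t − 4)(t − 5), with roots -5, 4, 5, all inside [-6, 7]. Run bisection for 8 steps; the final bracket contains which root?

-5

midpoint 0.5: f = -86.625 < 0 → [-6, 0.5]
midpoint -2.75: f = -117.703125 < 0 → [-6, -2.75]
midpoint -4.375: f = -49.072266 < 0 → [-6, -4.375]
midpoint -5.1875: f = 17.5496 > 0 → [-5.1875, -4.375]
midpoint -4.78125: f = -18.7888 < 0 → [-5.1875, -4.78125]
midpoint -4.984375: f = -1.4016 < 0 → [-5.1875, -4.984375]
midpoint -5.0859375: f = 7.8753 > 0 → [-5.0859375, -4.984375]
midpoint -5.03515625: f = 3.1876 > 0 → [-5.03515625, -4.984375]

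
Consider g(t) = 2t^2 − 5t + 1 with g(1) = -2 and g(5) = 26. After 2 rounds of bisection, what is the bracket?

[2, 3]

m = 3, g(m) = 4 (+); new bracket [1, 3]
m = 2, g(m) = -1 (−); new bracket [2, 3]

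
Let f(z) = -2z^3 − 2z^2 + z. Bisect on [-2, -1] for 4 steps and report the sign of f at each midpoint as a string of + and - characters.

midpoint -1.5: f = 0.75 > 0 → [-1.5, -1]
midpoint -1.25: f = -0.46875 < 0 → [-1.5, -1.25]
midpoint -1.375: f = 0.042969 > 0 → [-1.375, -1.25]
midpoint -1.3125: f = -0.2358 < 0 → [-1.375, -1.3125]

+-+-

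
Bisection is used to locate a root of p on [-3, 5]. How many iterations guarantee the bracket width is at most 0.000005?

21

Width after n steps is 8/2^n. Need 2^n ≥ 8/0.000005 = 1600000.
2^20 = 1048576 < 1600000 ≤ 2^21 = 2097152, so n = 21.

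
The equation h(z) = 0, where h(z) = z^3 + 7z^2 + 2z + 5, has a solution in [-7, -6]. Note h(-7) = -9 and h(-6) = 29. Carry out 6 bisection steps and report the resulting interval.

h(-6.5) = 13.125 > 0, so the root lies in [-7, -6.5]
h(-6.75) = 2.890625 > 0, so the root lies in [-7, -6.75]
h(-6.875) = -2.841797 < 0, so the root lies in [-6.875, -6.75]
h(-6.8125) = 0.0769 > 0, so the root lies in [-6.875, -6.8125]
h(-6.84375) = -1.3692 < 0, so the root lies in [-6.84375, -6.8125]
h(-6.828125) = -0.6429 < 0, so the root lies in [-6.828125, -6.8125]

[-6.828125, -6.8125]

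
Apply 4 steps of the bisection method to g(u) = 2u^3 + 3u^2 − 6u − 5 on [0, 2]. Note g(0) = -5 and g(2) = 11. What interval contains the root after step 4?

[1.5, 1.625]

m = 1, g(m) = -6 (−); new bracket [1, 2]
m = 1.5, g(m) = -0.5 (−); new bracket [1.5, 2]
m = 1.75, g(m) = 4.40625 (+); new bracket [1.5, 1.75]
m = 1.625, g(m) = 1.7539 (+); new bracket [1.5, 1.625]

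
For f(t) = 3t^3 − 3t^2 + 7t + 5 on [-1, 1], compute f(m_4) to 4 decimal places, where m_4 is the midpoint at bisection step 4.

-1.2793

midpoint 0: f = 5 > 0 → [-1, 0]
midpoint -0.5: f = 0.375 > 0 → [-1, -0.5]
midpoint -0.75: f = -3.203125 < 0 → [-0.75, -0.5]
midpoint -0.625: f = -1.2793 < 0 → [-0.625, -0.5]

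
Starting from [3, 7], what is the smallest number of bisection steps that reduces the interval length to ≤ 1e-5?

19

Width after n steps is 4/2^n. Need 2^n ≥ 4/1e-5 = 400000.
2^18 = 262144 < 400000 ≤ 2^19 = 524288, so n = 19.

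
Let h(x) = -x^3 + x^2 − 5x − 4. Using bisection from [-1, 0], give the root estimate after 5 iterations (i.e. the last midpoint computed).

m = -0.5, h(m) = -1.125 (−); new bracket [-1, -0.5]
m = -0.75, h(m) = 0.734375 (+); new bracket [-0.75, -0.5]
m = -0.625, h(m) = -0.240234 (−); new bracket [-0.75, -0.625]
m = -0.6875, h(m) = 0.2351 (+); new bracket [-0.6875, -0.625]
m = -0.65625, h(m) = -0.0055 (−); new bracket [-0.6875, -0.65625]

-0.65625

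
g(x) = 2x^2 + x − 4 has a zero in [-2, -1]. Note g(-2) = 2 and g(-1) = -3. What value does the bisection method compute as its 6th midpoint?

midpoint -1.5: g = -1 < 0 → [-2, -1.5]
midpoint -1.75: g = 0.375 > 0 → [-1.75, -1.5]
midpoint -1.625: g = -0.34375 < 0 → [-1.75, -1.625]
midpoint -1.6875: g = 0.0078 > 0 → [-1.6875, -1.625]
midpoint -1.65625: g = -0.1699 < 0 → [-1.6875, -1.65625]
midpoint -1.671875: g = -0.0815 < 0 → [-1.6875, -1.671875]

-1.671875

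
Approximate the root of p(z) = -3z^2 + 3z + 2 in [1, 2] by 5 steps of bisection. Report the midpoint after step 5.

m = 1.5, p(m) = -0.25 (−); new bracket [1, 1.5]
m = 1.25, p(m) = 1.0625 (+); new bracket [1.25, 1.5]
m = 1.375, p(m) = 0.453125 (+); new bracket [1.375, 1.5]
m = 1.4375, p(m) = 0.1133 (+); new bracket [1.4375, 1.5]
m = 1.46875, p(m) = -0.0654 (−); new bracket [1.4375, 1.46875]

1.46875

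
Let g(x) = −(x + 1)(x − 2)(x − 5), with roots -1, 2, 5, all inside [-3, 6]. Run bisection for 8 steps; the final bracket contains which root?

midpoint 1.5: g = -4.375 < 0 → [-3, 1.5]
midpoint -0.75: g = -3.953125 < 0 → [-3, -0.75]
midpoint -1.875: g = 23.310547 > 0 → [-1.875, -0.75]
midpoint -1.3125: g = 6.5344 > 0 → [-1.3125, -0.75]
midpoint -1.03125: g = 0.5713 > 0 → [-1.03125, -0.75]
midpoint -0.890625: g = -1.8624 < 0 → [-1.03125, -0.890625]
midpoint -0.9609375: g = -0.6895 < 0 → [-1.03125, -0.9609375]
midpoint -0.99609375: g = -0.0702 < 0 → [-1.03125, -0.99609375]

-1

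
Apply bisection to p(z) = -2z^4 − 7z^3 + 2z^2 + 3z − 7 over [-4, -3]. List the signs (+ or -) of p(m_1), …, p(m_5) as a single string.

+--+-

p(-3.5) = 7 > 0, so the root lies in [-4, -3.5]
p(-3.75) = -16.492188 < 0, so the root lies in [-3.75, -3.5]
p(-3.625) = -3.502441 < 0, so the root lies in [-3.625, -3.5]
p(-3.5625) = 2.0437 > 0, so the root lies in [-3.625, -3.5625]
p(-3.59375) = -0.6537 < 0, so the root lies in [-3.59375, -3.5625]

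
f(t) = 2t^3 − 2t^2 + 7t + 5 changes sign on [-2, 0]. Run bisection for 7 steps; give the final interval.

[-0.578125, -0.5625]

f(-1) = -6 < 0, so the root lies in [-1, 0]
f(-0.5) = 0.75 > 0, so the root lies in [-1, -0.5]
f(-0.75) = -2.21875 < 0, so the root lies in [-0.75, -0.5]
f(-0.625) = -0.6445 < 0, so the root lies in [-0.625, -0.5]
f(-0.5625) = 0.0737 > 0, so the root lies in [-0.625, -0.5625]
f(-0.59375) = -0.28 < 0, so the root lies in [-0.59375, -0.5625]
f(-0.578125) = -0.1018 < 0, so the root lies in [-0.578125, -0.5625]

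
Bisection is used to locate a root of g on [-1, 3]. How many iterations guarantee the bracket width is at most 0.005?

10

Width after n steps is 4/2^n. Need 2^n ≥ 4/0.005 = 800.
2^9 = 512 < 800 ≤ 2^10 = 1024, so n = 10.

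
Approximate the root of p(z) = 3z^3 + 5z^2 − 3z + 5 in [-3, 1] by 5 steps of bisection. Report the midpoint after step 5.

-2.375

midpoint -1: p = 10 > 0 → [-3, -1]
midpoint -2: p = 7 > 0 → [-3, -2]
midpoint -2.5: p = -3.125 < 0 → [-2.5, -2]
midpoint -2.25: p = 2.8906 > 0 → [-2.5, -2.25]
midpoint -2.375: p = 0.1387 > 0 → [-2.5, -2.375]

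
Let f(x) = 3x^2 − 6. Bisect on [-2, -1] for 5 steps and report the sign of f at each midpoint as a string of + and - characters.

+--+-

x = -1.5 gives f = 0.75, positive; keep [-1.5, -1]
x = -1.25 gives f = -1.3125, negative; keep [-1.5, -1.25]
x = -1.375 gives f = -0.328125, negative; keep [-1.5, -1.375]
x = -1.4375 gives f = 0.1992, positive; keep [-1.4375, -1.375]
x = -1.40625 gives f = -0.0674, negative; keep [-1.4375, -1.40625]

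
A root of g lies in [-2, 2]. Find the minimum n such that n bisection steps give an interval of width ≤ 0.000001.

Width after n steps is 4/2^n. Need 2^n ≥ 4/0.000001 = 4000000.
2^21 = 2097152 < 4000000 ≤ 2^22 = 4194304, so n = 22.

22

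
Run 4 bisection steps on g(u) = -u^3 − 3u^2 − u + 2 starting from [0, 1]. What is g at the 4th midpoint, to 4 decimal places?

g(0.5) = 0.625 > 0, so the root lies in [0.5, 1]
g(0.75) = -0.859375 < 0, so the root lies in [0.5, 0.75]
g(0.625) = -0.041016 < 0, so the root lies in [0.5, 0.625]
g(0.5625) = 0.3103 > 0, so the root lies in [0.5625, 0.625]

0.3103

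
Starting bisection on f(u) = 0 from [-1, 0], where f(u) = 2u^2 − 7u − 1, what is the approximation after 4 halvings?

f(-0.5) = 3 > 0, so the root lies in [-0.5, 0]
f(-0.25) = 0.875 > 0, so the root lies in [-0.25, 0]
f(-0.125) = -0.09375 < 0, so the root lies in [-0.25, -0.125]
f(-0.1875) = 0.3828 > 0, so the root lies in [-0.1875, -0.125]

-0.1875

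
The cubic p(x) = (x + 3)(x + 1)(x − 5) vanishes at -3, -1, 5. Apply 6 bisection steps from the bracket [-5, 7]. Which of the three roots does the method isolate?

5

p(1) = -32 < 0, so the root lies in [1, 7]
p(4) = -35 < 0, so the root lies in [4, 7]
p(5.5) = 27.625 > 0, so the root lies in [4, 5.5]
p(4.75) = -11.1406 < 0, so the root lies in [4.75, 5.5]
p(5.125) = 6.2207 > 0, so the root lies in [4.75, 5.125]
p(4.9375) = -2.9456 < 0, so the root lies in [4.9375, 5.125]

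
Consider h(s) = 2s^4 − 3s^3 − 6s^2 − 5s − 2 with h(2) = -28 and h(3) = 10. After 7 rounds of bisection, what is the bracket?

h(2.5) = -20.75 < 0, so the root lies in [2.5, 3]
h(2.75) = -9.132812 < 0, so the root lies in [2.75, 3]
h(2.875) = -0.618652 < 0, so the root lies in [2.875, 3]
h(2.9375) = 4.4129 > 0, so the root lies in [2.875, 2.9375]
h(2.90625) = 1.8295 > 0, so the root lies in [2.875, 2.90625]
h(2.890625) = 0.5888 > 0, so the root lies in [2.875, 2.890625]
h(2.8828125) = -0.0191 < 0, so the root lies in [2.8828125, 2.890625]

[2.8828125, 2.890625]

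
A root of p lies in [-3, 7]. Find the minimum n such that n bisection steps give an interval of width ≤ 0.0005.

Width after n steps is 10/2^n. Need 2^n ≥ 10/0.0005 = 20000.
2^14 = 16384 < 20000 ≤ 2^15 = 32768, so n = 15.

15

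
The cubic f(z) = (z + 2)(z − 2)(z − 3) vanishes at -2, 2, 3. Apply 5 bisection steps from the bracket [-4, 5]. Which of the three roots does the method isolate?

-2

m = 0.5, f(m) = 9.375 (+); new bracket [-4, 0.5]
m = -1.75, f(m) = 4.453125 (+); new bracket [-4, -1.75]
m = -2.875, f(m) = -25.060547 (−); new bracket [-2.875, -1.75]
m = -2.3125, f(m) = -7.1594 (−); new bracket [-2.3125, -1.75]
m = -2.03125, f(m) = -0.6338 (−); new bracket [-2.03125, -1.75]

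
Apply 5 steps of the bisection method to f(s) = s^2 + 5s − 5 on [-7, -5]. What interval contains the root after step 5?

midpoint -6: f = 1 > 0 → [-6, -5]
midpoint -5.5: f = -2.25 < 0 → [-6, -5.5]
midpoint -5.75: f = -0.6875 < 0 → [-6, -5.75]
midpoint -5.875: f = 0.1406 > 0 → [-5.875, -5.75]
midpoint -5.8125: f = -0.2773 < 0 → [-5.875, -5.8125]

[-5.875, -5.8125]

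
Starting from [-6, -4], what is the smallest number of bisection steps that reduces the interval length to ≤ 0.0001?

Width after n steps is 2/2^n. Need 2^n ≥ 2/0.0001 = 20000.
2^14 = 16384 < 20000 ≤ 2^15 = 32768, so n = 15.

15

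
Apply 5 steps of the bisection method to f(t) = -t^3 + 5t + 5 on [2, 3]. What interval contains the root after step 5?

f(2.5) = 1.875 > 0, so the root lies in [2.5, 3]
f(2.75) = -2.046875 < 0, so the root lies in [2.5, 2.75]
f(2.625) = 0.037109 > 0, so the root lies in [2.625, 2.75]
f(2.6875) = -0.9734 < 0, so the root lies in [2.625, 2.6875]
f(2.65625) = -0.4604 < 0, so the root lies in [2.625, 2.65625]

[2.625, 2.65625]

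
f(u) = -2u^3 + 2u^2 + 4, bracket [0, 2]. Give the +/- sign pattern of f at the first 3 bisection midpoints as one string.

++-

f(1) = 4 > 0, so the root lies in [1, 2]
f(1.5) = 1.75 > 0, so the root lies in [1.5, 2]
f(1.75) = -0.59375 < 0, so the root lies in [1.5, 1.75]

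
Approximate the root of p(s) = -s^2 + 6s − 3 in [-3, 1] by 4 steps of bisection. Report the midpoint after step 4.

m = -1, p(m) = -10 (−); new bracket [-1, 1]
m = 0, p(m) = -3 (−); new bracket [0, 1]
m = 0.5, p(m) = -0.25 (−); new bracket [0.5, 1]
m = 0.75, p(m) = 0.9375 (+); new bracket [0.5, 0.75]

0.75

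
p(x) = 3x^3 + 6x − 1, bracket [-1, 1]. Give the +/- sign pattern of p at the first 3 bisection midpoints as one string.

-++

p(0) = -1 < 0, so the root lies in [0, 1]
p(0.5) = 2.375 > 0, so the root lies in [0, 0.5]
p(0.25) = 0.546875 > 0, so the root lies in [0, 0.25]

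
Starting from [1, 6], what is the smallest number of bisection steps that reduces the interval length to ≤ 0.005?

10

Width after n steps is 5/2^n. Need 2^n ≥ 5/0.005 = 1000.
2^9 = 512 < 1000 ≤ 2^10 = 1024, so n = 10.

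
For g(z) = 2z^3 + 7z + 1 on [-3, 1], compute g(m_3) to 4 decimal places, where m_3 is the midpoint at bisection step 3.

-2.7500

z = -1 gives g = -8, negative; keep [-1, 1]
z = 0 gives g = 1, positive; keep [-1, 0]
z = -0.5 gives g = -2.75, negative; keep [-0.5, 0]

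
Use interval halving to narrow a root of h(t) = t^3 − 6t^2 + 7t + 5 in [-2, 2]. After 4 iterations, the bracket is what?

[-0.5, -0.25]

midpoint 0: h = 5 > 0 → [-2, 0]
midpoint -1: h = -9 < 0 → [-1, 0]
midpoint -0.5: h = -0.125 < 0 → [-0.5, 0]
midpoint -0.25: h = 2.8594 > 0 → [-0.5, -0.25]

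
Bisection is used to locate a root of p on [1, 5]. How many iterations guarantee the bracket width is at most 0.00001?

19

Width after n steps is 4/2^n. Need 2^n ≥ 4/0.00001 = 400000.
2^18 = 262144 < 400000 ≤ 2^19 = 524288, so n = 19.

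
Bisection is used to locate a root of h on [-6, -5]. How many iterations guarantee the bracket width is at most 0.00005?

Width after n steps is 1/2^n. Need 2^n ≥ 1/0.00005 = 20000.
2^14 = 16384 < 20000 ≤ 2^15 = 32768, so n = 15.

15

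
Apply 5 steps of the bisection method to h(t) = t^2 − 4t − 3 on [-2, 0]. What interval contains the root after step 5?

midpoint -1: h = 2 > 0 → [-1, 0]
midpoint -0.5: h = -0.75 < 0 → [-1, -0.5]
midpoint -0.75: h = 0.5625 > 0 → [-0.75, -0.5]
midpoint -0.625: h = -0.1094 < 0 → [-0.75, -0.625]
midpoint -0.6875: h = 0.2227 > 0 → [-0.6875, -0.625]

[-0.6875, -0.625]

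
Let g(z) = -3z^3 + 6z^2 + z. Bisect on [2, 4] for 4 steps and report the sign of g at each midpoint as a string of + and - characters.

midpoint 3: g = -24 < 0 → [2, 3]
midpoint 2.5: g = -6.875 < 0 → [2, 2.5]
midpoint 2.25: g = -1.546875 < 0 → [2, 2.25]
midpoint 2.125: g = 0.4316 > 0 → [2.125, 2.25]

---+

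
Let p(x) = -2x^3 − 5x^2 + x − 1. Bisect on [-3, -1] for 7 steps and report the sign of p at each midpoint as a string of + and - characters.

midpoint -2: p = -7 < 0 → [-3, -2]
midpoint -2.5: p = -3.5 < 0 → [-3, -2.5]
midpoint -2.75: p = 0.03125 > 0 → [-2.75, -2.5]
midpoint -2.625: p = -1.9023 < 0 → [-2.75, -2.625]
midpoint -2.6875: p = -0.979 < 0 → [-2.75, -2.6875]
midpoint -2.71875: p = -0.4849 < 0 → [-2.75, -2.71875]
midpoint -2.734375: p = -0.2296 < 0 → [-2.75, -2.734375]

--+----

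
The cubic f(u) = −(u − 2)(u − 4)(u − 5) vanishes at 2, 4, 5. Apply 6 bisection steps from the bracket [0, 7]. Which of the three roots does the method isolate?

2

f(3.5) = -1.125 < 0, so the root lies in [0, 3.5]
f(1.75) = 1.828125 > 0, so the root lies in [1.75, 3.5]
f(2.625) = -2.041016 < 0, so the root lies in [1.75, 2.625]
f(2.1875) = -0.9558 < 0, so the root lies in [1.75, 2.1875]
f(1.96875) = 0.1924 > 0, so the root lies in [1.96875, 2.1875]
f(2.078125) = -0.4387 < 0, so the root lies in [1.96875, 2.078125]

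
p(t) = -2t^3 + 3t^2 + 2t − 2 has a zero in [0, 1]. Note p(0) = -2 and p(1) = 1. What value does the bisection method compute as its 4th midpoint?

0.6875

p(0.5) = -0.5 < 0, so the root lies in [0.5, 1]
p(0.75) = 0.34375 > 0, so the root lies in [0.5, 0.75]
p(0.625) = -0.066406 < 0, so the root lies in [0.625, 0.75]
p(0.6875) = 0.1431 > 0, so the root lies in [0.625, 0.6875]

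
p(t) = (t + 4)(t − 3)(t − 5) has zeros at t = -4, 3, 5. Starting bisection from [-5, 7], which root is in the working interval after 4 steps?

-4

midpoint 1: p = 40 > 0 → [-5, 1]
midpoint -2: p = 70 > 0 → [-5, -2]
midpoint -3.5: p = 27.625 > 0 → [-5, -3.5]
midpoint -4.25: p = -16.7656 < 0 → [-4.25, -3.5]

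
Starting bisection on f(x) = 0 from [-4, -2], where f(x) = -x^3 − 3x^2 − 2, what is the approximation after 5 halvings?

-3.1875

midpoint -3: f = -2 < 0 → [-4, -3]
midpoint -3.5: f = 4.125 > 0 → [-3.5, -3]
midpoint -3.25: f = 0.640625 > 0 → [-3.25, -3]
midpoint -3.125: f = -0.7793 < 0 → [-3.25, -3.125]
midpoint -3.1875: f = -0.095 < 0 → [-3.25, -3.1875]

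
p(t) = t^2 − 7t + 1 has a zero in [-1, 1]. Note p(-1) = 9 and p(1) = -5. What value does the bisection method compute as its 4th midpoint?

0.125

t = 0 gives p = 1, positive; keep [0, 1]
t = 0.5 gives p = -2.25, negative; keep [0, 0.5]
t = 0.25 gives p = -0.6875, negative; keep [0, 0.25]
t = 0.125 gives p = 0.1406, positive; keep [0.125, 0.25]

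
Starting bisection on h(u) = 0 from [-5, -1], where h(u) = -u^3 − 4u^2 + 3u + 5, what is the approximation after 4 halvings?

-4.25

m = -3, h(m) = -13 (−); new bracket [-5, -3]
m = -4, h(m) = -7 (−); new bracket [-5, -4]
m = -4.5, h(m) = 1.625 (+); new bracket [-4.5, -4]
m = -4.25, h(m) = -3.2344 (−); new bracket [-4.5, -4.25]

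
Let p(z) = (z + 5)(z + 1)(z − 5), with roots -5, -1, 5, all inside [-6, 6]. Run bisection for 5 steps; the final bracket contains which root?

5

m = 0, p(m) = -25 (−); new bracket [0, 6]
m = 3, p(m) = -64 (−); new bracket [3, 6]
m = 4.5, p(m) = -26.125 (−); new bracket [4.5, 6]
m = 5.25, p(m) = 16.0156 (+); new bracket [4.5, 5.25]
m = 4.875, p(m) = -7.252 (−); new bracket [4.875, 5.25]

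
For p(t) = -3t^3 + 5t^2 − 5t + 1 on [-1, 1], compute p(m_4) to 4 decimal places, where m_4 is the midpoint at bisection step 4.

midpoint 0: p = 1 > 0 → [0, 1]
midpoint 0.5: p = -0.625 < 0 → [0, 0.5]
midpoint 0.25: p = 0.015625 > 0 → [0.25, 0.5]
midpoint 0.375: p = -0.3301 < 0 → [0.25, 0.375]

-0.3301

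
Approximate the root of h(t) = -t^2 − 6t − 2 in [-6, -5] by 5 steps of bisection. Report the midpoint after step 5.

-5.65625

m = -5.5, h(m) = 0.75 (+); new bracket [-6, -5.5]
m = -5.75, h(m) = -0.5625 (−); new bracket [-5.75, -5.5]
m = -5.625, h(m) = 0.109375 (+); new bracket [-5.75, -5.625]
m = -5.6875, h(m) = -0.2227 (−); new bracket [-5.6875, -5.625]
m = -5.65625, h(m) = -0.0557 (−); new bracket [-5.65625, -5.625]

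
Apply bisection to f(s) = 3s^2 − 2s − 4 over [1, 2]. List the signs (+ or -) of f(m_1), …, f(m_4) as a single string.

-+++

f(1.5) = -0.25 < 0, so the root lies in [1.5, 2]
f(1.75) = 1.6875 > 0, so the root lies in [1.5, 1.75]
f(1.625) = 0.671875 > 0, so the root lies in [1.5, 1.625]
f(1.5625) = 0.1992 > 0, so the root lies in [1.5, 1.5625]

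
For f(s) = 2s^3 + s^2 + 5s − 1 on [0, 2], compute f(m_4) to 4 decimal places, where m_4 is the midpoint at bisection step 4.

-0.3555

f(1) = 7 > 0, so the root lies in [0, 1]
f(0.5) = 2 > 0, so the root lies in [0, 0.5]
f(0.25) = 0.34375 > 0, so the root lies in [0, 0.25]
f(0.125) = -0.3555 < 0, so the root lies in [0.125, 0.25]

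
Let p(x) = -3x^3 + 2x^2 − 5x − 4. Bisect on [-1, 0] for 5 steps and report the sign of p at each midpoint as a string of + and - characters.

x = -0.5 gives p = -0.625, negative; keep [-1, -0.5]
x = -0.75 gives p = 2.140625, positive; keep [-0.75, -0.5]
x = -0.625 gives p = 0.638672, positive; keep [-0.625, -0.5]
x = -0.5625 gives p = -0.0208, negative; keep [-0.625, -0.5625]
x = -0.59375 gives p = 0.3018, positive; keep [-0.59375, -0.5625]

-++-+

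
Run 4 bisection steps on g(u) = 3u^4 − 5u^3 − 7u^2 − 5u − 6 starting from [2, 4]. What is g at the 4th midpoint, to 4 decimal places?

g(3) = 24 > 0, so the root lies in [2, 3]
g(2.5) = -23.1875 < 0, so the root lies in [2.5, 3]
g(2.75) = -5.097656 < 0, so the root lies in [2.75, 3]
g(2.875) = 7.9089 > 0, so the root lies in [2.75, 2.875]

7.9089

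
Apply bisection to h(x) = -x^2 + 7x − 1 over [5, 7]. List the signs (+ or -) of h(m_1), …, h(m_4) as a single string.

+++-

midpoint 6: h = 5 > 0 → [6, 7]
midpoint 6.5: h = 2.25 > 0 → [6.5, 7]
midpoint 6.75: h = 0.6875 > 0 → [6.75, 7]
midpoint 6.875: h = -0.1406 < 0 → [6.75, 6.875]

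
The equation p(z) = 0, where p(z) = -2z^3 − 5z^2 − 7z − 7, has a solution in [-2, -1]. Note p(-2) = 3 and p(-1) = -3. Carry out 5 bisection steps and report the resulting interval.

[-1.6875, -1.65625]

midpoint -1.5: p = -1 < 0 → [-2, -1.5]
midpoint -1.75: p = 0.65625 > 0 → [-1.75, -1.5]
midpoint -1.625: p = -0.246094 < 0 → [-1.75, -1.625]
midpoint -1.6875: p = 0.1851 > 0 → [-1.6875, -1.625]
midpoint -1.65625: p = -0.0353 < 0 → [-1.6875, -1.65625]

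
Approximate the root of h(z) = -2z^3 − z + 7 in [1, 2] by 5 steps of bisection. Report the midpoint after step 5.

midpoint 1.5: h = -1.25 < 0 → [1, 1.5]
midpoint 1.25: h = 1.84375 > 0 → [1.25, 1.5]
midpoint 1.375: h = 0.425781 > 0 → [1.375, 1.5]
midpoint 1.4375: h = -0.3784 < 0 → [1.375, 1.4375]
midpoint 1.40625: h = 0.0319 > 0 → [1.40625, 1.4375]

1.40625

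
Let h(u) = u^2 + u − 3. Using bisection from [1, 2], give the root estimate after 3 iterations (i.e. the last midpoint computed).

u = 1.5 gives h = 0.75, positive; keep [1, 1.5]
u = 1.25 gives h = -0.1875, negative; keep [1.25, 1.5]
u = 1.375 gives h = 0.265625, positive; keep [1.25, 1.375]

1.375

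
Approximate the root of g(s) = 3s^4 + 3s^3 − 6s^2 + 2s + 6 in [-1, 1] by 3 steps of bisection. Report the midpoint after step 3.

midpoint 0: g = 6 > 0 → [-1, 0]
midpoint -0.5: g = 3.3125 > 0 → [-1, -0.5]
midpoint -0.75: g = 0.808594 > 0 → [-1, -0.75]

-0.75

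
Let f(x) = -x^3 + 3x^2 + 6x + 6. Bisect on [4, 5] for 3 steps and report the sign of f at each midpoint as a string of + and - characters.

+--

x = 4.5 gives f = 2.625, positive; keep [4.5, 5]
x = 4.75 gives f = -4.984375, negative; keep [4.5, 4.75]
x = 4.625 gives f = -1.009766, negative; keep [4.5, 4.625]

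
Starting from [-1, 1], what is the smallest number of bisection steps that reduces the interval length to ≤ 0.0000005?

22

Width after n steps is 2/2^n. Need 2^n ≥ 2/0.0000005 = 4000000.
2^21 = 2097152 < 4000000 ≤ 2^22 = 4194304, so n = 22.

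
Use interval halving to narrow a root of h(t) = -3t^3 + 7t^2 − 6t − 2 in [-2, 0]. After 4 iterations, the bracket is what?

[-0.375, -0.25]

h(-1) = 14 > 0, so the root lies in [-1, 0]
h(-0.5) = 3.125 > 0, so the root lies in [-0.5, 0]
h(-0.25) = -0.015625 < 0, so the root lies in [-0.5, -0.25]
h(-0.375) = 1.3926 > 0, so the root lies in [-0.375, -0.25]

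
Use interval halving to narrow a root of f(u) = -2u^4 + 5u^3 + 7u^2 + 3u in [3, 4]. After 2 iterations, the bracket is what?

[3.5, 3.75]

midpoint 3.5: f = 10.5 > 0 → [3.5, 4]
midpoint 3.75: f = -22.148438 < 0 → [3.5, 3.75]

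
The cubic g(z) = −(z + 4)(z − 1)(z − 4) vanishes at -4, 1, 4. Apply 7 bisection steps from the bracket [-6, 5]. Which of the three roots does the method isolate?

z = -0.5 gives g = -23.625, negative; keep [-6, -0.5]
z = -3.25 gives g = -23.109375, negative; keep [-6, -3.25]
z = -4.625 gives g = 30.322266, positive; keep [-4.625, -3.25]
z = -3.9375 gives g = -2.4495, negative; keep [-4.625, -3.9375]
z = -4.28125 gives g = 12.3006, positive; keep [-4.28125, -3.9375]
z = -4.109375 gives g = 4.5318, positive; keep [-4.109375, -3.9375]
z = -4.0234375 gives g = 0.9447, positive; keep [-4.0234375, -3.9375]

-4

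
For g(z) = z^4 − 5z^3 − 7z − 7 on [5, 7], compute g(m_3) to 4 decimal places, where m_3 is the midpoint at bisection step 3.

-7.5742

g(6) = 167 > 0, so the root lies in [5, 6]
g(5.5) = 37.6875 > 0, so the root lies in [5, 5.5]
g(5.25) = -7.574219 < 0, so the root lies in [5.25, 5.5]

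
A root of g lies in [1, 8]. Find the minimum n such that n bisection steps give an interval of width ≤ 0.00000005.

28

Width after n steps is 7/2^n. Need 2^n ≥ 7/0.00000005 = 140000000.
2^27 = 134217728 < 140000000 ≤ 2^28 = 268435456, so n = 28.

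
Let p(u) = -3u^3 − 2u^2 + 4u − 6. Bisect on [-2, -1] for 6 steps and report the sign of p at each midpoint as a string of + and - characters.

---+-+

p(-1.5) = -6.375 < 0, so the root lies in [-2, -1.5]
p(-1.75) = -3.046875 < 0, so the root lies in [-2, -1.75]
p(-1.875) = -0.755859 < 0, so the root lies in [-2, -1.875]
p(-1.9375) = 0.5618 > 0, so the root lies in [-1.9375, -1.875]
p(-1.90625) = -0.1118 < 0, so the root lies in [-1.9375, -1.90625]
p(-1.921875) = 0.2212 > 0, so the root lies in [-1.921875, -1.90625]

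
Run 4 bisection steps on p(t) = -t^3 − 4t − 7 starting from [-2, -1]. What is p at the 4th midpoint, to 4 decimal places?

t = -1.5 gives p = 2.375, positive; keep [-1.5, -1]
t = -1.25 gives p = -0.046875, negative; keep [-1.5, -1.25]
t = -1.375 gives p = 1.099609, positive; keep [-1.375, -1.25]
t = -1.3125 gives p = 0.511, positive; keep [-1.3125, -1.25]

0.5110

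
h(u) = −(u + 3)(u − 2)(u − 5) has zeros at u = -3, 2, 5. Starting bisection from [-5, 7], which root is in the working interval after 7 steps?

m = 1, h(m) = -16 (−); new bracket [-5, 1]
m = -2, h(m) = -28 (−); new bracket [-5, -2]
m = -3.5, h(m) = 23.375 (+); new bracket [-3.5, -2]
m = -2.75, h(m) = -9.2031 (−); new bracket [-3.5, -2.75]
m = -3.125, h(m) = 5.2051 (+); new bracket [-3.125, -2.75]
m = -2.9375, h(m) = -2.4495 (−); new bracket [-3.125, -2.9375]
m = -3.03125, h(m) = 1.2627 (+); new bracket [-3.03125, -2.9375]

-3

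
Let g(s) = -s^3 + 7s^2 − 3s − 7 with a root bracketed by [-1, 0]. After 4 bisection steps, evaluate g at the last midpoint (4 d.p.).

0.5950

g(-0.5) = -3.625 < 0, so the root lies in [-1, -0.5]
g(-0.75) = -0.390625 < 0, so the root lies in [-1, -0.75]
g(-0.875) = 1.654297 > 0, so the root lies in [-0.875, -0.75]
g(-0.8125) = 0.595 > 0, so the root lies in [-0.8125, -0.75]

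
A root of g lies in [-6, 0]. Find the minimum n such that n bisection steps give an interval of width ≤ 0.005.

11

Width after n steps is 6/2^n. Need 2^n ≥ 6/0.005 = 1200.
2^10 = 1024 < 1200 ≤ 2^11 = 2048, so n = 11.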